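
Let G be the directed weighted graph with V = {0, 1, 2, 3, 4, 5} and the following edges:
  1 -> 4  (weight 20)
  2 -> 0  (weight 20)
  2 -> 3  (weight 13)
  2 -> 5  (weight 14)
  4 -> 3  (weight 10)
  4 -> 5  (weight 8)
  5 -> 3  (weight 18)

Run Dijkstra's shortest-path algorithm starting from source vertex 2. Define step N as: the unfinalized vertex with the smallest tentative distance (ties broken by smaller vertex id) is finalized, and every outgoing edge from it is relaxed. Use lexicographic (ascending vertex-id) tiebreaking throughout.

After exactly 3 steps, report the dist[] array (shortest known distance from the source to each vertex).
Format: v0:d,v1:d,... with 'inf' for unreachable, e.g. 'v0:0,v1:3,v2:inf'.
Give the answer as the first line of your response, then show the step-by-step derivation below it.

v0:20,v1:inf,v2:0,v3:13,v4:inf,v5:14

step 1: dist = v0:20,v1:inf,v2:0,v3:13,v4:inf,v5:14
step 2: dist = v0:20,v1:inf,v2:0,v3:13,v4:inf,v5:14
step 3: dist = v0:20,v1:inf,v2:0,v3:13,v4:inf,v5:14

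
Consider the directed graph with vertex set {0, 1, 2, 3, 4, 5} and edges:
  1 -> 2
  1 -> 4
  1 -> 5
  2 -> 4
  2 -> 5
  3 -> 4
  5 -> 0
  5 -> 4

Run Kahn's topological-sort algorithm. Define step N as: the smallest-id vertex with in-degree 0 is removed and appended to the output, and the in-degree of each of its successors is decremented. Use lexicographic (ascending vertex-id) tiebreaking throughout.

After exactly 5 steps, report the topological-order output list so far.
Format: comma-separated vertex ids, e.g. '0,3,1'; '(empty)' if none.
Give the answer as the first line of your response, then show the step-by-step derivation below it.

1,2,3,5,0

step 1: output 1; order=[1]; indeg=(1,0,0,0,3,1)
step 2: output 2; order=[1,2]; indeg=(1,0,0,0,2,0)
step 3: output 3; order=[1,2,3]; indeg=(1,0,0,0,1,0)
step 4: output 5; order=[1,2,3,5]; indeg=(0,0,0,0,0,0)
step 5: output 0; order=[1,2,3,5,0]; indeg=(0,0,0,0,0,0)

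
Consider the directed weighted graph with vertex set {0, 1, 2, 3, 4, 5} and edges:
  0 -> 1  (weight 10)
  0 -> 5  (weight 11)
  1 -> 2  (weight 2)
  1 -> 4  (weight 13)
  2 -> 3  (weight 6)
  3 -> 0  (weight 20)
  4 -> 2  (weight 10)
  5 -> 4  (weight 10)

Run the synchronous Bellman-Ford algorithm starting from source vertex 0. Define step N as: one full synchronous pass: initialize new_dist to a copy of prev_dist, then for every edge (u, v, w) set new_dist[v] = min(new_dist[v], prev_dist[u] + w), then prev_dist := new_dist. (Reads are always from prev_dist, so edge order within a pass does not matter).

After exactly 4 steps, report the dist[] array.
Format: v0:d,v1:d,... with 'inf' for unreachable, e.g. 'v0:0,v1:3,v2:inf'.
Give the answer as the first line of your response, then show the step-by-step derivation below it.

v0:0,v1:10,v2:12,v3:18,v4:21,v5:11

step 1: dist = v0:0,v1:10,v2:inf,v3:inf,v4:inf,v5:11
step 2: dist = v0:0,v1:10,v2:12,v3:inf,v4:21,v5:11
step 3: dist = v0:0,v1:10,v2:12,v3:18,v4:21,v5:11
step 4: dist = v0:0,v1:10,v2:12,v3:18,v4:21,v5:11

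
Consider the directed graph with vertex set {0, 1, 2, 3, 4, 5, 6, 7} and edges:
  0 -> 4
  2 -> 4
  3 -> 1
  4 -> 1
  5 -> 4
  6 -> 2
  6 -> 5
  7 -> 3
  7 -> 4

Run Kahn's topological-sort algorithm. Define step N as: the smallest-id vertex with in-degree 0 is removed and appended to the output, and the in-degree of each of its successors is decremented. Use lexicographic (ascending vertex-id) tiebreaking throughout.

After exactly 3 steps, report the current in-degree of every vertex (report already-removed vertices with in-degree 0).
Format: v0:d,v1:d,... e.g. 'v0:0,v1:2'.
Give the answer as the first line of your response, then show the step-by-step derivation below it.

v0:0,v1:2,v2:0,v3:1,v4:2,v5:0,v6:0,v7:0

step 1: output 0; order=[0]; indeg=(0,2,1,1,3,1,0,0)
step 2: output 6; order=[0,6]; indeg=(0,2,0,1,3,0,0,0)
step 3: output 2; order=[0,6,2]; indeg=(0,2,0,1,2,0,0,0)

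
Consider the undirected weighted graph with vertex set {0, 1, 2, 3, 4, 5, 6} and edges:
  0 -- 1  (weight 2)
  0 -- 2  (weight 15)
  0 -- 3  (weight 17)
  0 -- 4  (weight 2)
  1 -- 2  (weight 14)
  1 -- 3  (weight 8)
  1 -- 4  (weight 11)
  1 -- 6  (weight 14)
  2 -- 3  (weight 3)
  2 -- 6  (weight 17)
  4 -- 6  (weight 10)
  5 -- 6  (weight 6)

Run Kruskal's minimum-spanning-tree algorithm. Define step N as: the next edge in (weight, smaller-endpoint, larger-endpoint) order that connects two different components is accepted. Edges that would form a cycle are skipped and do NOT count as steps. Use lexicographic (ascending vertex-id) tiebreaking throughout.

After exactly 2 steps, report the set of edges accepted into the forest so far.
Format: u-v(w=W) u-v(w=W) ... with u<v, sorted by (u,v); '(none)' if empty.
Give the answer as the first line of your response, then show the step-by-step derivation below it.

0-1(w=2) 0-4(w=2)

step 1: add edge 0-1 (w=2); MST = {0-1(w=2)}
step 2: add edge 0-4 (w=2); MST = {0-1(w=2) 0-4(w=2)}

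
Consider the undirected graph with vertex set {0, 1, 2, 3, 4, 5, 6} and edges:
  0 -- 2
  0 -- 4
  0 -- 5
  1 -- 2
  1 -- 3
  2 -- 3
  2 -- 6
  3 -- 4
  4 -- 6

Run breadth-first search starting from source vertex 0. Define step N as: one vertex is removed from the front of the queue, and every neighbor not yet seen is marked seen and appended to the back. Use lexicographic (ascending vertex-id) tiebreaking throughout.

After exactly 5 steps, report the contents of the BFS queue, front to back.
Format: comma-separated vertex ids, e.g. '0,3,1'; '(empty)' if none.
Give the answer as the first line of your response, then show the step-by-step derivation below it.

3,6

step 1: dequeue 0; queue=[2,4,5]; order=0
step 2: dequeue 2; queue=[4,5,1,3,6]; order=0,2
step 3: dequeue 4; queue=[5,1,3,6]; order=0,2,4
step 4: dequeue 5; queue=[1,3,6]; order=0,2,4,5
step 5: dequeue 1; queue=[3,6]; order=0,2,4,5,1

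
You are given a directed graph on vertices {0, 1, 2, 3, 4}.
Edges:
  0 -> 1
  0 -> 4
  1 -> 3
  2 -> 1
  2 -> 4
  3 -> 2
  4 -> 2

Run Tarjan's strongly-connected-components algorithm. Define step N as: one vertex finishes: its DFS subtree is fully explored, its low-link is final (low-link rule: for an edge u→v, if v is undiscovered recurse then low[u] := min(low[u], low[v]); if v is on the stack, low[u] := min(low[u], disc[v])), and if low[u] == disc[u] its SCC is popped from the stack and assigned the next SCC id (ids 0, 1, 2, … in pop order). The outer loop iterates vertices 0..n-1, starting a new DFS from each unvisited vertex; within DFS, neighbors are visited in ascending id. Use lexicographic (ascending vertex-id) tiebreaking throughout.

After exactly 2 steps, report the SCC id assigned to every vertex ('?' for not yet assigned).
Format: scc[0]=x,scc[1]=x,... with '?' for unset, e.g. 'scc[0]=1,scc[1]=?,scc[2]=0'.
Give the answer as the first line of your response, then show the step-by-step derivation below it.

scc[0]=?,scc[1]=?,scc[2]=?,scc[3]=?,scc[4]=?

step 1: low=(low[0]=0,low[1]=1,low[2]=1,low[3]=2,low[4]=3); scc=(scc[0]=?,scc[1]=?,scc[2]=?,scc[3]=?,scc[4]=?)
step 2: low=(low[0]=0,low[1]=1,low[2]=1,low[3]=2,low[4]=3); scc=(scc[0]=?,scc[1]=?,scc[2]=?,scc[3]=?,scc[4]=?)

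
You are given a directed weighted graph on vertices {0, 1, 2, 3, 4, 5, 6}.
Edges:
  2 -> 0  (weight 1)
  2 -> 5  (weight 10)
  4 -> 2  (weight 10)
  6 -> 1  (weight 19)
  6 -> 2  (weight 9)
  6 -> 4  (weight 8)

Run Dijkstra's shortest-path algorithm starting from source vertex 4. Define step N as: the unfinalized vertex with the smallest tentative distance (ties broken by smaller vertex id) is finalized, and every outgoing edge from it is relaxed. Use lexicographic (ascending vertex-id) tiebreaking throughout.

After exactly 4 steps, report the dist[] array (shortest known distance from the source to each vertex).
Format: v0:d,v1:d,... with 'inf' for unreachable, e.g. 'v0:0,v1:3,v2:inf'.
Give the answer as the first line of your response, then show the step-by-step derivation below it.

v0:11,v1:inf,v2:10,v3:inf,v4:0,v5:20,v6:inf

step 1: dist = v0:inf,v1:inf,v2:10,v3:inf,v4:0,v5:inf,v6:inf
step 2: dist = v0:11,v1:inf,v2:10,v3:inf,v4:0,v5:20,v6:inf
step 3: dist = v0:11,v1:inf,v2:10,v3:inf,v4:0,v5:20,v6:inf
step 4: dist = v0:11,v1:inf,v2:10,v3:inf,v4:0,v5:20,v6:inf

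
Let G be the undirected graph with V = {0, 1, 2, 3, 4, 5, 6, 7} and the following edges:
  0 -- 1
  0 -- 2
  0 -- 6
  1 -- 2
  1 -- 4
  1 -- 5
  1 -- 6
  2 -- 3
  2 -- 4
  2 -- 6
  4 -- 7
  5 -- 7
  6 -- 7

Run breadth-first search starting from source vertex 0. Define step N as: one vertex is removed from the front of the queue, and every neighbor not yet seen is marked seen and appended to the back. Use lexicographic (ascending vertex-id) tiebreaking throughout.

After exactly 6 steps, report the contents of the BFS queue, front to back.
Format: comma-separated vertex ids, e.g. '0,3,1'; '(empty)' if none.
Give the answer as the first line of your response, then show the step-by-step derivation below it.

3,7

step 1: dequeue 0; queue=[1,2,6]; order=0
step 2: dequeue 1; queue=[2,6,4,5]; order=0,1
step 3: dequeue 2; queue=[6,4,5,3]; order=0,1,2
step 4: dequeue 6; queue=[4,5,3,7]; order=0,1,2,6
step 5: dequeue 4; queue=[5,3,7]; order=0,1,2,6,4
step 6: dequeue 5; queue=[3,7]; order=0,1,2,6,4,5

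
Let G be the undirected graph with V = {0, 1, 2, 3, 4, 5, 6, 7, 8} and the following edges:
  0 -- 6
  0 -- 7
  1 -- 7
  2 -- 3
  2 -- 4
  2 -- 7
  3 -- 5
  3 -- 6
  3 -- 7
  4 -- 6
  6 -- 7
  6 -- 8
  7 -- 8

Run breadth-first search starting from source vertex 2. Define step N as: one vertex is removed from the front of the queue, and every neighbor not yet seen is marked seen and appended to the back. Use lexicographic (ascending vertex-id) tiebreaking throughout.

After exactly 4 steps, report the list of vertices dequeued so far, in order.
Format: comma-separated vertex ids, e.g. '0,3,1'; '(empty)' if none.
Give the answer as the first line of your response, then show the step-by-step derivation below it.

2,3,4,7

step 1: dequeue 2; queue=[3,4,7]; order=2
step 2: dequeue 3; queue=[4,7,5,6]; order=2,3
step 3: dequeue 4; queue=[7,5,6]; order=2,3,4
step 4: dequeue 7; queue=[5,6,0,1,8]; order=2,3,4,7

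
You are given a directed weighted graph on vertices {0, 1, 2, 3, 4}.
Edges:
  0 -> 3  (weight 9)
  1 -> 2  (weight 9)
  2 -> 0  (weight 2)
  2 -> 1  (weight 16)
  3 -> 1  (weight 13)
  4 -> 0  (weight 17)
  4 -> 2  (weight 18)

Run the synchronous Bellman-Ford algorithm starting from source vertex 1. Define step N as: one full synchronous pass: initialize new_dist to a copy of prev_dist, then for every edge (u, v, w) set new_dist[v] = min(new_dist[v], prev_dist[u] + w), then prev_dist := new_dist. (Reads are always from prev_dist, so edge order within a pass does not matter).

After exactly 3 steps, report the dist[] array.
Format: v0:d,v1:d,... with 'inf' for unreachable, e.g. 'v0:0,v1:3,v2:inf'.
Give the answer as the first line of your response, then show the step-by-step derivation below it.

v0:11,v1:0,v2:9,v3:20,v4:inf

step 1: dist = v0:inf,v1:0,v2:9,v3:inf,v4:inf
step 2: dist = v0:11,v1:0,v2:9,v3:inf,v4:inf
step 3: dist = v0:11,v1:0,v2:9,v3:20,v4:inf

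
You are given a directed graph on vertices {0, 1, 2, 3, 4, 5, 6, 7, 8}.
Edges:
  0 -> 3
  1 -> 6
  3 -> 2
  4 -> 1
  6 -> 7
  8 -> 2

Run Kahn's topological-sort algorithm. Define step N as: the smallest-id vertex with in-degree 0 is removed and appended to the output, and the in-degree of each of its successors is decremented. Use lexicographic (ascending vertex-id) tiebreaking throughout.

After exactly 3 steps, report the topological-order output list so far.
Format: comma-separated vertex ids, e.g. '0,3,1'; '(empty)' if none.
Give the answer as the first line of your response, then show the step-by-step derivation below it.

0,3,4

step 1: output 0; order=[0]; indeg=(0,1,2,0,0,0,1,1,0)
step 2: output 3; order=[0,3]; indeg=(0,1,1,0,0,0,1,1,0)
step 3: output 4; order=[0,3,4]; indeg=(0,0,1,0,0,0,1,1,0)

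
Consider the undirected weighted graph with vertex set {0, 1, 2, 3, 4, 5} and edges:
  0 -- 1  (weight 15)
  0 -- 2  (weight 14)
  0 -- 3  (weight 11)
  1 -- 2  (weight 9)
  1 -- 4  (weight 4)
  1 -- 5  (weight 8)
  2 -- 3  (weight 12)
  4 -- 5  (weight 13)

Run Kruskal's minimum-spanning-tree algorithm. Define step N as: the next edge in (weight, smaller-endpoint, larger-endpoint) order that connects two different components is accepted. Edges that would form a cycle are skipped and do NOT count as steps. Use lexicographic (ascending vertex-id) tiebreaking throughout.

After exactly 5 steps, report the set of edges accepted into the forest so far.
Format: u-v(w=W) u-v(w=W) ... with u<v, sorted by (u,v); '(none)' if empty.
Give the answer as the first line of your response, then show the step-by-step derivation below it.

0-3(w=11) 1-2(w=9) 1-4(w=4) 1-5(w=8) 2-3(w=12)

step 1: add edge 1-4 (w=4); MST = {1-4(w=4)}
step 2: add edge 1-5 (w=8); MST = {1-4(w=4) 1-5(w=8)}
step 3: add edge 1-2 (w=9); MST = {1-2(w=9) 1-4(w=4) 1-5(w=8)}
step 4: add edge 0-3 (w=11); MST = {0-3(w=11) 1-2(w=9) 1-4(w=4) 1-5(w=8)}
step 5: add edge 2-3 (w=12); MST = {0-3(w=11) 1-2(w=9) 1-4(w=4) 1-5(w=8) 2-3(w=12)}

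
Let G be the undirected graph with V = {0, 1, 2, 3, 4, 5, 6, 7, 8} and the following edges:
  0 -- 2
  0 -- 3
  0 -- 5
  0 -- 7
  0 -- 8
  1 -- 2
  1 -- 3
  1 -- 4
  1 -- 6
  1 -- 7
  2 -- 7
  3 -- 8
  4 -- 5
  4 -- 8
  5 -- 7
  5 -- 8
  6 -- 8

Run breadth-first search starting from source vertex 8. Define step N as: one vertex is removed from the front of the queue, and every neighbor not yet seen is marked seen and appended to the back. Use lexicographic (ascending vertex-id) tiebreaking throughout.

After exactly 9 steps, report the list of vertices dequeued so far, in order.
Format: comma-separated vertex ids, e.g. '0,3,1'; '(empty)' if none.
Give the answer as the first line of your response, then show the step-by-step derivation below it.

8,0,3,4,5,6,2,7,1

step 1: dequeue 8; queue=[0,3,4,5,6]; order=8
step 2: dequeue 0; queue=[3,4,5,6,2,7]; order=8,0
step 3: dequeue 3; queue=[4,5,6,2,7,1]; order=8,0,3
step 4: dequeue 4; queue=[5,6,2,7,1]; order=8,0,3,4
step 5: dequeue 5; queue=[6,2,7,1]; order=8,0,3,4,5
step 6: dequeue 6; queue=[2,7,1]; order=8,0,3,4,5,6
step 7: dequeue 2; queue=[7,1]; order=8,0,3,4,5,6,2
step 8: dequeue 7; queue=[1]; order=8,0,3,4,5,6,2,7
step 9: dequeue 1; queue=[(empty)]; order=8,0,3,4,5,6,2,7,1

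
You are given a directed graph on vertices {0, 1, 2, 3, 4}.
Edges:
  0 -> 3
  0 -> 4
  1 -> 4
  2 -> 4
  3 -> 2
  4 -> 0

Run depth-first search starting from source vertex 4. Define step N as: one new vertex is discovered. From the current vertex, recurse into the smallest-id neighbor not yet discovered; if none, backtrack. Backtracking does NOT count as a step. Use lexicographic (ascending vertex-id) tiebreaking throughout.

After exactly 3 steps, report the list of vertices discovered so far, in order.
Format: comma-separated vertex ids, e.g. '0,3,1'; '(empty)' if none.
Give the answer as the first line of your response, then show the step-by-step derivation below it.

4,0,3

step 1: discover 4; path=4; order=4
step 2: discover 0; path=4>0; order=4,0
step 3: discover 3; path=4>0>3; order=4,0,3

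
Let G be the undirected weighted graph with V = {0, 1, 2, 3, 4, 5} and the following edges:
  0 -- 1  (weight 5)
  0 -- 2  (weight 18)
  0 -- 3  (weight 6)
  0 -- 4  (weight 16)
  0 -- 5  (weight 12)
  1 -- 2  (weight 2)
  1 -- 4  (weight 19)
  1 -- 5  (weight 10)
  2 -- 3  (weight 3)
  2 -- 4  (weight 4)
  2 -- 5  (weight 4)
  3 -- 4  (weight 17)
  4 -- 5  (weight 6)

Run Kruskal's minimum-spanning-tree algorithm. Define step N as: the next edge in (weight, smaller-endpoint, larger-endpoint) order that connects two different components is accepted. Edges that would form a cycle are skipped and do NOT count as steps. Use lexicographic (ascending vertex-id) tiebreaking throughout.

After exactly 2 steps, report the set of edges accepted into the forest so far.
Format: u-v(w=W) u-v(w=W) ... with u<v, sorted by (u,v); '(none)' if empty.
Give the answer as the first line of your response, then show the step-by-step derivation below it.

1-2(w=2) 2-3(w=3)

step 1: add edge 1-2 (w=2); MST = {1-2(w=2)}
step 2: add edge 2-3 (w=3); MST = {1-2(w=2) 2-3(w=3)}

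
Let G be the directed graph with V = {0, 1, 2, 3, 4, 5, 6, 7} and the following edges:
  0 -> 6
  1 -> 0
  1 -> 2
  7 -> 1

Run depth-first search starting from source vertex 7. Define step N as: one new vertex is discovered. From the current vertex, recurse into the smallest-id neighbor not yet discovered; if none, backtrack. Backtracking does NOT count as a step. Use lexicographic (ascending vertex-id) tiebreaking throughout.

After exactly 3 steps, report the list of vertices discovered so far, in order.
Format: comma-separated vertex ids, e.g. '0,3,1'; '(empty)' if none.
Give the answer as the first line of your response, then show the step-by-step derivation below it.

7,1,0

step 1: discover 7; path=7; order=7
step 2: discover 1; path=7>1; order=7,1
step 3: discover 0; path=7>1>0; order=7,1,0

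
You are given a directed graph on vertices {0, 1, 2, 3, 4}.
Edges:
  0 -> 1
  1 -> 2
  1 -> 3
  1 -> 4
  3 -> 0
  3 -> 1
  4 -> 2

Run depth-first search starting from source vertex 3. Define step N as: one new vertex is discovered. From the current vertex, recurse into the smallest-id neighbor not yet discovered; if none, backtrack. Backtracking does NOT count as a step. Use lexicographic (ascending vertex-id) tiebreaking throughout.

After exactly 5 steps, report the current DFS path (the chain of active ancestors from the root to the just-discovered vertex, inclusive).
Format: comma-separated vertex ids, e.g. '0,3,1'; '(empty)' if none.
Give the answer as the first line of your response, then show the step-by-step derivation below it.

3,0,1,4

step 1: discover 3; path=3; order=3
step 2: discover 0; path=3>0; order=3,0
step 3: discover 1; path=3>0>1; order=3,0,1
step 4: discover 2; path=3>0>1>2; order=3,0,1,2
step 5: discover 4; path=3>0>1>4; order=3,0,1,2,4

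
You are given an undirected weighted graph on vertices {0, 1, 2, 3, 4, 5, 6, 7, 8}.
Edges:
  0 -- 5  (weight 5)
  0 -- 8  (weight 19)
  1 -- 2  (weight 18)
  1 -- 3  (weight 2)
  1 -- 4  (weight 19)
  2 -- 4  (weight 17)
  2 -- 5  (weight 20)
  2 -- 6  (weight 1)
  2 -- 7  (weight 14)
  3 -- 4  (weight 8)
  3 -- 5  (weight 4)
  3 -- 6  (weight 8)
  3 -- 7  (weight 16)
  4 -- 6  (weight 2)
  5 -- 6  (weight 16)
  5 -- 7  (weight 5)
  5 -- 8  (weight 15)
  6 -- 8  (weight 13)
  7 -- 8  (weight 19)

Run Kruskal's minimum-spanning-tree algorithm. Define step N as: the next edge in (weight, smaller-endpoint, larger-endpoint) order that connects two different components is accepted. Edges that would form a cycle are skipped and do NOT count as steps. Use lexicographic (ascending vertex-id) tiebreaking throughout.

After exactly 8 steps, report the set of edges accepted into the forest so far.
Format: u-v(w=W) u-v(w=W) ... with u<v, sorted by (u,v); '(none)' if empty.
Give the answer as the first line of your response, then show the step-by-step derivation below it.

0-5(w=5) 1-3(w=2) 2-6(w=1) 3-4(w=8) 3-5(w=4) 4-6(w=2) 5-7(w=5) 6-8(w=13)

step 1: add edge 2-6 (w=1); MST = {2-6(w=1)}
step 2: add edge 1-3 (w=2); MST = {1-3(w=2) 2-6(w=1)}
step 3: add edge 4-6 (w=2); MST = {1-3(w=2) 2-6(w=1) 4-6(w=2)}
step 4: add edge 3-5 (w=4); MST = {1-3(w=2) 2-6(w=1) 3-5(w=4) 4-6(w=2)}
step 5: add edge 0-5 (w=5); MST = {0-5(w=5) 1-3(w=2) 2-6(w=1) 3-5(w=4) 4-6(w=2)}
step 6: add edge 5-7 (w=5); MST = {0-5(w=5) 1-3(w=2) 2-6(w=1) 3-5(w=4) 4-6(w=2) 5-7(w=5)}
step 7: add edge 3-4 (w=8); MST = {0-5(w=5) 1-3(w=2) 2-6(w=1) 3-4(w=8) 3-5(w=4) 4-6(w=2) 5-7(w=5)}
step 8: add edge 6-8 (w=13); MST = {0-5(w=5) 1-3(w=2) 2-6(w=1) 3-4(w=8) 3-5(w=4) 4-6(w=2) 5-7(w=5) 6-8(w=13)}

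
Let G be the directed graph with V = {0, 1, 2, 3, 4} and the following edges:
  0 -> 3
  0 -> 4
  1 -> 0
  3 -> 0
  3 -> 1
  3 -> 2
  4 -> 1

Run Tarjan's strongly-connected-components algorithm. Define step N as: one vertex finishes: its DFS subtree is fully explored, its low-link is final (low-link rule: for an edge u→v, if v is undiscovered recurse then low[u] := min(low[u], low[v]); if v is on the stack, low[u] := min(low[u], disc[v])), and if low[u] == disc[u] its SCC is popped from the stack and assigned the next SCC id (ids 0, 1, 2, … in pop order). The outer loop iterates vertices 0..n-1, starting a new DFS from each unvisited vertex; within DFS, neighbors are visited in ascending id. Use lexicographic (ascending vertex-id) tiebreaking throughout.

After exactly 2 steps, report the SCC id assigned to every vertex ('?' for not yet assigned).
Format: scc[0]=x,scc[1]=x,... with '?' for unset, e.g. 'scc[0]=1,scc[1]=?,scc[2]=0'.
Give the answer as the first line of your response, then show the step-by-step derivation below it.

scc[0]=?,scc[1]=?,scc[2]=0,scc[3]=?,scc[4]=?

step 1: low=(low[0]=0,low[1]=0,low[2]=?,low[3]=0,low[4]=?); scc=(scc[0]=?,scc[1]=?,scc[2]=?,scc[3]=?,scc[4]=?)
step 2: low=(low[0]=0,low[1]=0,low[2]=3,low[3]=0,low[4]=?); scc=(scc[0]=?,scc[1]=?,scc[2]=0,scc[3]=?,scc[4]=?)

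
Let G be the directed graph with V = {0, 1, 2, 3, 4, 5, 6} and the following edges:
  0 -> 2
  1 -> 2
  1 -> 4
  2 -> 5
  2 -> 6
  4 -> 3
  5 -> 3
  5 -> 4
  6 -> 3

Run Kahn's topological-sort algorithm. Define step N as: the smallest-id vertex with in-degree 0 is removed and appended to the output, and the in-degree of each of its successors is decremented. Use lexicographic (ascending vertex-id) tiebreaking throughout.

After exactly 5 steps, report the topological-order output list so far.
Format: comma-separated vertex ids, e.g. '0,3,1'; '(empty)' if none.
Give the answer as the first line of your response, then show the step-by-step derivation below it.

0,1,2,5,4

step 1: output 0; order=[0]; indeg=(0,0,1,3,2,1,1)
step 2: output 1; order=[0,1]; indeg=(0,0,0,3,1,1,1)
step 3: output 2; order=[0,1,2]; indeg=(0,0,0,3,1,0,0)
step 4: output 5; order=[0,1,2,5]; indeg=(0,0,0,2,0,0,0)
step 5: output 4; order=[0,1,2,5,4]; indeg=(0,0,0,1,0,0,0)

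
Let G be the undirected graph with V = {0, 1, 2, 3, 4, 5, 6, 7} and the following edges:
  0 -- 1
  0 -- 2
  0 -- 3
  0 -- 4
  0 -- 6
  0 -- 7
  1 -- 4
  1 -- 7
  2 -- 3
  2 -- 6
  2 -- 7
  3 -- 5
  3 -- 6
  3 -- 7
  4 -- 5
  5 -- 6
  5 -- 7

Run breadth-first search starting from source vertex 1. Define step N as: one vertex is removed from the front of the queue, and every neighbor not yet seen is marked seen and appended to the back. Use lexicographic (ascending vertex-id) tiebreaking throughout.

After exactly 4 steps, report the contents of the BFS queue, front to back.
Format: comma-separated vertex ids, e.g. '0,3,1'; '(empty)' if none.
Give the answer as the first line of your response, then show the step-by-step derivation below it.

2,3,6,5

step 1: dequeue 1; queue=[0,4,7]; order=1
step 2: dequeue 0; queue=[4,7,2,3,6]; order=1,0
step 3: dequeue 4; queue=[7,2,3,6,5]; order=1,0,4
step 4: dequeue 7; queue=[2,3,6,5]; order=1,0,4,7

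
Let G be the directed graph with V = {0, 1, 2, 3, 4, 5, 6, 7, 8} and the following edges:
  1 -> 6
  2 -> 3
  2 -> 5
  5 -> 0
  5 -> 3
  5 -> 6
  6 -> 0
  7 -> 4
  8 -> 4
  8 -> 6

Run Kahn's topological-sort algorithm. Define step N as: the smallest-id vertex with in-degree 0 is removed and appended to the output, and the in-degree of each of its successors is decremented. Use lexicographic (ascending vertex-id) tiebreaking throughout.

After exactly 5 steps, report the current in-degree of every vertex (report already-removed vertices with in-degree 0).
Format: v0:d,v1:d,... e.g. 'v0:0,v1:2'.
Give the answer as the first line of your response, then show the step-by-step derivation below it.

v0:1,v1:0,v2:0,v3:0,v4:1,v5:0,v6:1,v7:0,v8:0

step 1: output 1; order=[1]; indeg=(2,0,0,2,2,1,2,0,0)
step 2: output 2; order=[1,2]; indeg=(2,0,0,1,2,0,2,0,0)
step 3: output 5; order=[1,2,5]; indeg=(1,0,0,0,2,0,1,0,0)
step 4: output 3; order=[1,2,5,3]; indeg=(1,0,0,0,2,0,1,0,0)
step 5: output 7; order=[1,2,5,3,7]; indeg=(1,0,0,0,1,0,1,0,0)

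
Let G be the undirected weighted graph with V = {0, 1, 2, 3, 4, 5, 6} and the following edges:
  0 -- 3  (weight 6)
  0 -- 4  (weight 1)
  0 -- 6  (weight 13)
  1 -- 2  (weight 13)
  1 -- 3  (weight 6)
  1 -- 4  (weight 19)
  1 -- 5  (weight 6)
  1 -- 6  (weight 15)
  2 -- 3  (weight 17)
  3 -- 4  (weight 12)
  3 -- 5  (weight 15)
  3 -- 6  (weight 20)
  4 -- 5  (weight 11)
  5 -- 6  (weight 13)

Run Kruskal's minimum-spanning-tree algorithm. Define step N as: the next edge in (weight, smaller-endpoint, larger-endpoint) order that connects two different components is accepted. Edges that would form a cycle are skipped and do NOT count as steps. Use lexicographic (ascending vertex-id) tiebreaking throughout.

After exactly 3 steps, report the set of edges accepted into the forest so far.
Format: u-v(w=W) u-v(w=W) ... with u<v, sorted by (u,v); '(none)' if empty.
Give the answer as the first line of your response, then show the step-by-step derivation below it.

0-3(w=6) 0-4(w=1) 1-3(w=6)

step 1: add edge 0-4 (w=1); MST = {0-4(w=1)}
step 2: add edge 0-3 (w=6); MST = {0-3(w=6) 0-4(w=1)}
step 3: add edge 1-3 (w=6); MST = {0-3(w=6) 0-4(w=1) 1-3(w=6)}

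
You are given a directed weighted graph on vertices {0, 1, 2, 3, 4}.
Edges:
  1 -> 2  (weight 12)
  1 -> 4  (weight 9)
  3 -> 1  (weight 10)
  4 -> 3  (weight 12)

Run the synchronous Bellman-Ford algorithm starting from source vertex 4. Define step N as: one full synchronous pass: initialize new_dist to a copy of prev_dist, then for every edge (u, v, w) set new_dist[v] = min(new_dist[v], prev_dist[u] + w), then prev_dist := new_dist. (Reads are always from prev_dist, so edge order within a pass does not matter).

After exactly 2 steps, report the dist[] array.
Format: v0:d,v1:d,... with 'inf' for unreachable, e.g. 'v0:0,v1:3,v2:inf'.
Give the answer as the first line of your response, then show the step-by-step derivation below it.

v0:inf,v1:22,v2:inf,v3:12,v4:0

step 1: dist = v0:inf,v1:inf,v2:inf,v3:12,v4:0
step 2: dist = v0:inf,v1:22,v2:inf,v3:12,v4:0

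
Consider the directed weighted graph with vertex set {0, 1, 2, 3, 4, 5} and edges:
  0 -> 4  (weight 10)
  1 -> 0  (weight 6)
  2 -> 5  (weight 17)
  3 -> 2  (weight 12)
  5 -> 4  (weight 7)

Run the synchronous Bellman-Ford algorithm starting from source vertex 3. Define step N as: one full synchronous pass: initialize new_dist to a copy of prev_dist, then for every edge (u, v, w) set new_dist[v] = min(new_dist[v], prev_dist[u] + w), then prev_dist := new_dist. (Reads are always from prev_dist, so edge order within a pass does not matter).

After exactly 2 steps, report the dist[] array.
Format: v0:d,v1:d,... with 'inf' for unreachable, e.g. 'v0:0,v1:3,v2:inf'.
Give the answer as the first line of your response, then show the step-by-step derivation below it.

v0:inf,v1:inf,v2:12,v3:0,v4:inf,v5:29

step 1: dist = v0:inf,v1:inf,v2:12,v3:0,v4:inf,v5:inf
step 2: dist = v0:inf,v1:inf,v2:12,v3:0,v4:inf,v5:29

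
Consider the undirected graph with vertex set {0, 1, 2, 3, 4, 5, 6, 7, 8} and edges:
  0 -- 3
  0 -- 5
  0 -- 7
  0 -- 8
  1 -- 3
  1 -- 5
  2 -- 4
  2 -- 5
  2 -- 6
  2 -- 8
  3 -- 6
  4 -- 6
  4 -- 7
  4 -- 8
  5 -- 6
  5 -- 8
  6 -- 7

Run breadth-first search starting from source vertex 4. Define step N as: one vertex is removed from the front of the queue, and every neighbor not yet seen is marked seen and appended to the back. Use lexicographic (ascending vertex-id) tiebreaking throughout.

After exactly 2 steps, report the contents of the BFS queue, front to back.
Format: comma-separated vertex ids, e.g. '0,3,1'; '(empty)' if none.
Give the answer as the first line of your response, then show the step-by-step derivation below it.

6,7,8,5

step 1: dequeue 4; queue=[2,6,7,8]; order=4
step 2: dequeue 2; queue=[6,7,8,5]; order=4,2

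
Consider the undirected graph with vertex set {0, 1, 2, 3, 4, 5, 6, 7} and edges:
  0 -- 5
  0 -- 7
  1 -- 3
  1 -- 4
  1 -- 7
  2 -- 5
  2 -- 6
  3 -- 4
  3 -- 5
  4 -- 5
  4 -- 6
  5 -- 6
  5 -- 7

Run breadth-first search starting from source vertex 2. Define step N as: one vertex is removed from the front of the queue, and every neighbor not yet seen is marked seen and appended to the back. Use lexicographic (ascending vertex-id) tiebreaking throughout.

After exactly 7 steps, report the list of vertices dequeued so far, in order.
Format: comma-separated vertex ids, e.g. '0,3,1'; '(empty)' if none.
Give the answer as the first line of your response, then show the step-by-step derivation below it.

2,5,6,0,3,4,7

step 1: dequeue 2; queue=[5,6]; order=2
step 2: dequeue 5; queue=[6,0,3,4,7]; order=2,5
step 3: dequeue 6; queue=[0,3,4,7]; order=2,5,6
step 4: dequeue 0; queue=[3,4,7]; order=2,5,6,0
step 5: dequeue 3; queue=[4,7,1]; order=2,5,6,0,3
step 6: dequeue 4; queue=[7,1]; order=2,5,6,0,3,4
step 7: dequeue 7; queue=[1]; order=2,5,6,0,3,4,7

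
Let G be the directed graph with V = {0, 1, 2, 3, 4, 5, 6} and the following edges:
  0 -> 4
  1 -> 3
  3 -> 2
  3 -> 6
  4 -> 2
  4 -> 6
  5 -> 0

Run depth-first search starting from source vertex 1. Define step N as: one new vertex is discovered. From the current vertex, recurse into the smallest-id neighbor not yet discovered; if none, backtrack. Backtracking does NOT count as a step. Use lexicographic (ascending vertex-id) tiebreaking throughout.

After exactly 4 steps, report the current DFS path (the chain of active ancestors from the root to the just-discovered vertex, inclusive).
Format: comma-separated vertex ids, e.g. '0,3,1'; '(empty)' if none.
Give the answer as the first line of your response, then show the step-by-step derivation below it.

1,3,6

step 1: discover 1; path=1; order=1
step 2: discover 3; path=1>3; order=1,3
step 3: discover 2; path=1>3>2; order=1,3,2
step 4: discover 6; path=1>3>6; order=1,3,2,6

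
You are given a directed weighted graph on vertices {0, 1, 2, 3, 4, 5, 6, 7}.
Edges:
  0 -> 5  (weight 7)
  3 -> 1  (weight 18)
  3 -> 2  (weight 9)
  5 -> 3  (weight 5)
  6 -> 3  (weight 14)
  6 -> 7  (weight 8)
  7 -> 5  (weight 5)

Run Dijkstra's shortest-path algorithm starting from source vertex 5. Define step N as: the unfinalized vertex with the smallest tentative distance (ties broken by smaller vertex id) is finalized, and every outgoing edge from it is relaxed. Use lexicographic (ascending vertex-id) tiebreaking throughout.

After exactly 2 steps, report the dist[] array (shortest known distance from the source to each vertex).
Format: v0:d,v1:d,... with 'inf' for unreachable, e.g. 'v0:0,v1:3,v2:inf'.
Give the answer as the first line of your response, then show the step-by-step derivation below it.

v0:inf,v1:23,v2:14,v3:5,v4:inf,v5:0,v6:inf,v7:inf

step 1: dist = v0:inf,v1:inf,v2:inf,v3:5,v4:inf,v5:0,v6:inf,v7:inf
step 2: dist = v0:inf,v1:23,v2:14,v3:5,v4:inf,v5:0,v6:inf,v7:inf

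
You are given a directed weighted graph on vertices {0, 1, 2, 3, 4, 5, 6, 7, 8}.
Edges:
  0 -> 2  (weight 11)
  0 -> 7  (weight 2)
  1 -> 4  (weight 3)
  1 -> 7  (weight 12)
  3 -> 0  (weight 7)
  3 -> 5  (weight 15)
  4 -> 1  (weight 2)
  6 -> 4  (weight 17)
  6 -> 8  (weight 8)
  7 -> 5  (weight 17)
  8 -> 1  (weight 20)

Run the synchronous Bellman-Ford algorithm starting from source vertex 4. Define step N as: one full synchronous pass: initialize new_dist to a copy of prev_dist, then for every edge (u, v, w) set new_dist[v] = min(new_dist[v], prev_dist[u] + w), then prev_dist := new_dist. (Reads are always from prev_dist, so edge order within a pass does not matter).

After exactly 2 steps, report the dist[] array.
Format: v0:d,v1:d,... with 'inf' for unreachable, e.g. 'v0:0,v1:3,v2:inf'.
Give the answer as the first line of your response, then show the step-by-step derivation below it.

v0:inf,v1:2,v2:inf,v3:inf,v4:0,v5:inf,v6:inf,v7:14,v8:inf

step 1: dist = v0:inf,v1:2,v2:inf,v3:inf,v4:0,v5:inf,v6:inf,v7:inf,v8:inf
step 2: dist = v0:inf,v1:2,v2:inf,v3:inf,v4:0,v5:inf,v6:inf,v7:14,v8:inf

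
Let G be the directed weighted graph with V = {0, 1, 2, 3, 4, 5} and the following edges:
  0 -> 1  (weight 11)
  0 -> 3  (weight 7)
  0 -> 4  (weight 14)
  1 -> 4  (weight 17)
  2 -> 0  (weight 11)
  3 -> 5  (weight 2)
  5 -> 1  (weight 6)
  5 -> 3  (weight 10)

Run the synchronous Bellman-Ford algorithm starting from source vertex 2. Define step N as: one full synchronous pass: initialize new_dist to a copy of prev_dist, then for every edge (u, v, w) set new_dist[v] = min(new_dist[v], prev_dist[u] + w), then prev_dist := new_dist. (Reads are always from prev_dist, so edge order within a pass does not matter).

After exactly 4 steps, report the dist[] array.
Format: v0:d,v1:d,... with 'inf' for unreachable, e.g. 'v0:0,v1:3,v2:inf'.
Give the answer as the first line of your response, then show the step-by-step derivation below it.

v0:11,v1:22,v2:0,v3:18,v4:25,v5:20

step 1: dist = v0:11,v1:inf,v2:0,v3:inf,v4:inf,v5:inf
step 2: dist = v0:11,v1:22,v2:0,v3:18,v4:25,v5:inf
step 3: dist = v0:11,v1:22,v2:0,v3:18,v4:25,v5:20
step 4: dist = v0:11,v1:22,v2:0,v3:18,v4:25,v5:20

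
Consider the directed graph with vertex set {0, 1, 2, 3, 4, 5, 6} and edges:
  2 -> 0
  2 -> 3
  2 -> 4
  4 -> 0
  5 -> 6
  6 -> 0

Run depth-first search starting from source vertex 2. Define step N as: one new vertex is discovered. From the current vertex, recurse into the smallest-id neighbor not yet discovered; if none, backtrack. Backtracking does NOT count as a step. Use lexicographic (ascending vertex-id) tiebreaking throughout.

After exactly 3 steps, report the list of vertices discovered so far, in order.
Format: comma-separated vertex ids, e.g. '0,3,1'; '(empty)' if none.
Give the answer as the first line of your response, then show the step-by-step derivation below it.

2,0,3

step 1: discover 2; path=2; order=2
step 2: discover 0; path=2>0; order=2,0
step 3: discover 3; path=2>3; order=2,0,3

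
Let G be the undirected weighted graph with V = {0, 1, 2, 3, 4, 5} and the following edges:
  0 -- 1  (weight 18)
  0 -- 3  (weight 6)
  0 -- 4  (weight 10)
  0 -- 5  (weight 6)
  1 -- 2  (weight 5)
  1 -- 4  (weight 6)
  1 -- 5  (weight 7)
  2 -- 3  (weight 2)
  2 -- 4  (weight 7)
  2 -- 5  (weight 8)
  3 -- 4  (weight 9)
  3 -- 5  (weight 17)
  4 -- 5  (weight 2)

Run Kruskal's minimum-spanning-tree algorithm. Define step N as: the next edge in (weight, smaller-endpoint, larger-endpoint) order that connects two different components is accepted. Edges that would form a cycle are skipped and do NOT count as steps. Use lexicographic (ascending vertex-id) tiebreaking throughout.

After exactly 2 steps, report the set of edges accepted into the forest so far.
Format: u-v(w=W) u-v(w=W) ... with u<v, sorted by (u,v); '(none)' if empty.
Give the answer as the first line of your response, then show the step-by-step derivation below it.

2-3(w=2) 4-5(w=2)

step 1: add edge 2-3 (w=2); MST = {2-3(w=2)}
step 2: add edge 4-5 (w=2); MST = {2-3(w=2) 4-5(w=2)}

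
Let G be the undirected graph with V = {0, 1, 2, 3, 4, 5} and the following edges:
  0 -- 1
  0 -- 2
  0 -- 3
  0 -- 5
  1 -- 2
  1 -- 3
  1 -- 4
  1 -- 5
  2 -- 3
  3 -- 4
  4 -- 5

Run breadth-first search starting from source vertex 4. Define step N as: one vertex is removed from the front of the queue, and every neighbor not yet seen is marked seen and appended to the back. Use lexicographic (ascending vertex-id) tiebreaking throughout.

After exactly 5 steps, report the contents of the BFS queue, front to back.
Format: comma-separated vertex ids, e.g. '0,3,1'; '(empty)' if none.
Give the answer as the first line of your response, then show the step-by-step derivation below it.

2

step 1: dequeue 4; queue=[1,3,5]; order=4
step 2: dequeue 1; queue=[3,5,0,2]; order=4,1
step 3: dequeue 3; queue=[5,0,2]; order=4,1,3
step 4: dequeue 5; queue=[0,2]; order=4,1,3,5
step 5: dequeue 0; queue=[2]; order=4,1,3,5,0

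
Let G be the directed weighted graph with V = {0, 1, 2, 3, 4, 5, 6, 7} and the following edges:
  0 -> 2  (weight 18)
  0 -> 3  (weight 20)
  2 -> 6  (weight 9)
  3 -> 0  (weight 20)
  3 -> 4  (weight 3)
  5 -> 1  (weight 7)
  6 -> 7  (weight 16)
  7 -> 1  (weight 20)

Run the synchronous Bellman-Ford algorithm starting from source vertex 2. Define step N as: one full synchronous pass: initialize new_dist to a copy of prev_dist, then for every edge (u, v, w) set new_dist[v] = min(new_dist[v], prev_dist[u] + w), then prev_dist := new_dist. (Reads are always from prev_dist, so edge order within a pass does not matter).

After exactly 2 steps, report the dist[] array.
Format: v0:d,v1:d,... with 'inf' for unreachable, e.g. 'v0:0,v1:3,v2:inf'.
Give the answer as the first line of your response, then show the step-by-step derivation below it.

v0:inf,v1:inf,v2:0,v3:inf,v4:inf,v5:inf,v6:9,v7:25

step 1: dist = v0:inf,v1:inf,v2:0,v3:inf,v4:inf,v5:inf,v6:9,v7:inf
step 2: dist = v0:inf,v1:inf,v2:0,v3:inf,v4:inf,v5:inf,v6:9,v7:25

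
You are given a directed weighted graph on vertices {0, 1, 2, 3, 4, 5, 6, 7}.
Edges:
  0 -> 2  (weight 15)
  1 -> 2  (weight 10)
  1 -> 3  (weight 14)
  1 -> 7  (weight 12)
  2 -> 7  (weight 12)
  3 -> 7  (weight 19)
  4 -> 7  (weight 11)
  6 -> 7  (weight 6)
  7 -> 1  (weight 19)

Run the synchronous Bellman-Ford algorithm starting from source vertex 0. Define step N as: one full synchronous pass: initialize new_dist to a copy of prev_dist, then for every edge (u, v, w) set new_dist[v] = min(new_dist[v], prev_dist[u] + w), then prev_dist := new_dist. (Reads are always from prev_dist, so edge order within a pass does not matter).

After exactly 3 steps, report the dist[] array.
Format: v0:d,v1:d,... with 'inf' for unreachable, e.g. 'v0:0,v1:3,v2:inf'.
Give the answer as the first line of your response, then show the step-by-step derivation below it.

v0:0,v1:46,v2:15,v3:inf,v4:inf,v5:inf,v6:inf,v7:27

step 1: dist = v0:0,v1:inf,v2:15,v3:inf,v4:inf,v5:inf,v6:inf,v7:inf
step 2: dist = v0:0,v1:inf,v2:15,v3:inf,v4:inf,v5:inf,v6:inf,v7:27
step 3: dist = v0:0,v1:46,v2:15,v3:inf,v4:inf,v5:inf,v6:inf,v7:27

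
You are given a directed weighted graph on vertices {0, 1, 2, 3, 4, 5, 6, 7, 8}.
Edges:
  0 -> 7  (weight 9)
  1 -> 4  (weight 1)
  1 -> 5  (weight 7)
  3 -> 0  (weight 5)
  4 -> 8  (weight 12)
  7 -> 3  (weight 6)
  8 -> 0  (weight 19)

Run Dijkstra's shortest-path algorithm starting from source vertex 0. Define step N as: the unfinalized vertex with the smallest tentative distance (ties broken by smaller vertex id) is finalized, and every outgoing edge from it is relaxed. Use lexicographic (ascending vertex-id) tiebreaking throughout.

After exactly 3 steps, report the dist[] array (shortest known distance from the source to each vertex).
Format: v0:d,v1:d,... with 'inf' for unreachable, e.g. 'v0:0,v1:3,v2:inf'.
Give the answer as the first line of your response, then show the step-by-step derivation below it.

v0:0,v1:inf,v2:inf,v3:15,v4:inf,v5:inf,v6:inf,v7:9,v8:inf

step 1: dist = v0:0,v1:inf,v2:inf,v3:inf,v4:inf,v5:inf,v6:inf,v7:9,v8:inf
step 2: dist = v0:0,v1:inf,v2:inf,v3:15,v4:inf,v5:inf,v6:inf,v7:9,v8:inf
step 3: dist = v0:0,v1:inf,v2:inf,v3:15,v4:inf,v5:inf,v6:inf,v7:9,v8:inf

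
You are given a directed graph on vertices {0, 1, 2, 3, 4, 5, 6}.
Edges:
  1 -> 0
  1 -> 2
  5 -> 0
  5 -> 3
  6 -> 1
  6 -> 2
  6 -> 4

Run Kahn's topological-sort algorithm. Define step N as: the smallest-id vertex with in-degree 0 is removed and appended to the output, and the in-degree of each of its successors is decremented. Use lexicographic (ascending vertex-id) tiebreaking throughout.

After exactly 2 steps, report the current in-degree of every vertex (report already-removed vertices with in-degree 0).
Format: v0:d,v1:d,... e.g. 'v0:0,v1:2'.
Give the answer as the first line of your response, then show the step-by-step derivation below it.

v0:1,v1:1,v2:2,v3:0,v4:1,v5:0,v6:0

step 1: output 5; order=[5]; indeg=(1,1,2,0,1,0,0)
step 2: output 3; order=[5,3]; indeg=(1,1,2,0,1,0,0)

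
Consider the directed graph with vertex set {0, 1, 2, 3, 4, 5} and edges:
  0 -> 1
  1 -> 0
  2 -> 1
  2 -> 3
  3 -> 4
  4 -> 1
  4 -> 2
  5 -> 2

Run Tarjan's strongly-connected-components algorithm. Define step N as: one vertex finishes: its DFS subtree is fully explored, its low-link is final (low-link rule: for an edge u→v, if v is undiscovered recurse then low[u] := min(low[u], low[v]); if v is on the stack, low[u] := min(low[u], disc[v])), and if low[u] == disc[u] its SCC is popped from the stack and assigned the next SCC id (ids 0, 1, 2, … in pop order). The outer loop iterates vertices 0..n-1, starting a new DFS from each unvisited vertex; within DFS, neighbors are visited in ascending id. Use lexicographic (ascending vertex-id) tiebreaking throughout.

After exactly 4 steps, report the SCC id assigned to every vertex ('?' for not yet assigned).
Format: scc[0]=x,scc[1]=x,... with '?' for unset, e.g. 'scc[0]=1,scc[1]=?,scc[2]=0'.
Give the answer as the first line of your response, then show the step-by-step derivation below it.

scc[0]=0,scc[1]=0,scc[2]=?,scc[3]=?,scc[4]=?,scc[5]=?

step 1: low=(low[0]=0,low[1]=0,low[2]=?,low[3]=?,low[4]=?,low[5]=?); scc=(scc[0]=?,scc[1]=?,scc[2]=?,scc[3]=?,scc[4]=?,scc[5]=?)
step 2: low=(low[0]=0,low[1]=0,low[2]=?,low[3]=?,low[4]=?,low[5]=?); scc=(scc[0]=0,scc[1]=0,scc[2]=?,scc[3]=?,scc[4]=?,scc[5]=?)
step 3: low=(low[0]=0,low[1]=0,low[2]=2,low[3]=3,low[4]=2,low[5]=?); scc=(scc[0]=0,scc[1]=0,scc[2]=?,scc[3]=?,scc[4]=?,scc[5]=?)
step 4: low=(low[0]=0,low[1]=0,low[2]=2,low[3]=2,low[4]=2,low[5]=?); scc=(scc[0]=0,scc[1]=0,scc[2]=?,scc[3]=?,scc[4]=?,scc[5]=?)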